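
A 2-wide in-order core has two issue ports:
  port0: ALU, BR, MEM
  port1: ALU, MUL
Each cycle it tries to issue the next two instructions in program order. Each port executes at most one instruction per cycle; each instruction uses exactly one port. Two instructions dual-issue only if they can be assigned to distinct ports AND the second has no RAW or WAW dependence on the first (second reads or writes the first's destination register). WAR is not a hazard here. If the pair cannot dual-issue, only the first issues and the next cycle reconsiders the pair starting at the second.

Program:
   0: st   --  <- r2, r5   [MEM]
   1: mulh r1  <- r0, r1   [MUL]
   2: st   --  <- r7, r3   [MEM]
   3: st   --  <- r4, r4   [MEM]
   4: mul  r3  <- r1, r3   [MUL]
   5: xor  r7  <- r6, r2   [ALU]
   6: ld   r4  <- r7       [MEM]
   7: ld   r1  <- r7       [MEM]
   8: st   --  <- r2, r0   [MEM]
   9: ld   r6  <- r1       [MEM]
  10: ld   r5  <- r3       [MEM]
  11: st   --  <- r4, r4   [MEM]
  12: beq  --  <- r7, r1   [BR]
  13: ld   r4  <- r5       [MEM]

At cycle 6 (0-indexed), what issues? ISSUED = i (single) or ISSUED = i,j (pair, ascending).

ISSUED = 8

c0: i0+i1 st mulh  2-wide
c1: i2 st  no-port MEM/MEM
c2: i3+i4 st mul  2-wide
c3: i5 xor  RAW r7
c4: i6 ld  no-port MEM/MEM
c5: i7 ld  no-port MEM/MEM
c6: i8 st  no-port MEM/MEM
c7: i9 ld  no-port MEM/MEM
c8: i10 ld  no-port MEM/MEM
c9: i11 st  no-port MEM/BR
c10: i12 beq  no-port BR/MEM
c11: i13 ld  tail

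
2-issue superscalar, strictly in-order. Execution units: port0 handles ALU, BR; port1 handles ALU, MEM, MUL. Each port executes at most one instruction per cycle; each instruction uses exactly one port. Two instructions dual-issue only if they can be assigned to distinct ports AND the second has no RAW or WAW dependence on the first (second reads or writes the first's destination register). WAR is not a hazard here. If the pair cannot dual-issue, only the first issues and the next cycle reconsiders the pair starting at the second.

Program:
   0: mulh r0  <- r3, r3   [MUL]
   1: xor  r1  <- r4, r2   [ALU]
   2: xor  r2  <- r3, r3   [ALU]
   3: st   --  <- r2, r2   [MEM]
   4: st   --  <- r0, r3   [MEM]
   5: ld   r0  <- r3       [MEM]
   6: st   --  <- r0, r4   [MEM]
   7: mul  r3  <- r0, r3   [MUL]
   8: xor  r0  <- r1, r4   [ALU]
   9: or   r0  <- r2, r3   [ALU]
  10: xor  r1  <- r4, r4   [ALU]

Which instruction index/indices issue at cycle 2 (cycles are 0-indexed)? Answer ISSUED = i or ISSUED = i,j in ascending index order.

c0: i0,i1 mulh/xor  pair
c1: i2 xor  RAW r2
c2: i3 st  no-port MEM/MEM
c3: i4 st  no-port MEM/MEM
c4: i5 ld  no-port MEM/MEM
c5: i6 st  no-port MEM/MUL
c6: i7,i8 mul/xor  pair
c7: i9,i10 or/xor  pair

ISSUED = 3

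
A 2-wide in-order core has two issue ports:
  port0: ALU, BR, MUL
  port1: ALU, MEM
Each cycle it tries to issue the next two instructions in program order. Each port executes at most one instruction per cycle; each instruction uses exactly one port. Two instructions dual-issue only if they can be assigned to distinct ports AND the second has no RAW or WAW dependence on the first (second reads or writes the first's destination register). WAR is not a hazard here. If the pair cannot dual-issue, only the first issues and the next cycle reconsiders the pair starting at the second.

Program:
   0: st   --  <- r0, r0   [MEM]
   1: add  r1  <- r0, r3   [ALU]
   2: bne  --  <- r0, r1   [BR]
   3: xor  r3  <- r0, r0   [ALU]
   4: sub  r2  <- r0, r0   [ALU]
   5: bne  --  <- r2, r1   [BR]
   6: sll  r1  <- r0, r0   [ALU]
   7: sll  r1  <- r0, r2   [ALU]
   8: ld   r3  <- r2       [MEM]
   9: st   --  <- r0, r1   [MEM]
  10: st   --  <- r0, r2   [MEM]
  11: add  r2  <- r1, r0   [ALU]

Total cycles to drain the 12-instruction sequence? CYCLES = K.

CYCLES = 7

c0: i0+i1 st+add  pair
c1: i2+i3 bne+xor  pair
c2: i4 sub  RAW r2
c3: i5+i6 bne+sll  pair
c4: i7+i8 sll+ld  pair
c5: i9 st  no-port MEM/MEM
c6: i10+i11 st+add  pair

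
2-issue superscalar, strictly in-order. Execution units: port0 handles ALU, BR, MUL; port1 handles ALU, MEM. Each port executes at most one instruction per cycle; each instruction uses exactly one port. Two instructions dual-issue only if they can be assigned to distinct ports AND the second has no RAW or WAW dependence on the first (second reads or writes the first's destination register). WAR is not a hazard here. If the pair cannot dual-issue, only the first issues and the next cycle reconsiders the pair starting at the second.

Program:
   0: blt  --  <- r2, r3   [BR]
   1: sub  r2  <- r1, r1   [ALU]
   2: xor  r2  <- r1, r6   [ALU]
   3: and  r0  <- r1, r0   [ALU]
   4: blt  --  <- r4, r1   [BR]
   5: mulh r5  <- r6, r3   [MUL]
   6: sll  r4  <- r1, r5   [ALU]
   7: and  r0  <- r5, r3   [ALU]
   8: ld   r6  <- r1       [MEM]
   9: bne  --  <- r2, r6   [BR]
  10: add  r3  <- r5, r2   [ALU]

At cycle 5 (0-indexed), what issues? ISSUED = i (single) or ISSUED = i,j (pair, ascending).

ISSUED = 8

#0 head=0: blt.BR;sub.ALU i0/i1 dual
#1 head=2: xor.ALU;and.ALU i2/i3 dual
#2 head=4: blt.BR i4 no-port BR/MUL
#3 head=5: mulh.MUL i5 RAW r5
#4 head=6: sll.ALU;and.ALU i6/i7 dual
#5 head=8: ld.MEM i8 RAW r6
#6 head=9: bne.BR;add.ALU i9/i10 dual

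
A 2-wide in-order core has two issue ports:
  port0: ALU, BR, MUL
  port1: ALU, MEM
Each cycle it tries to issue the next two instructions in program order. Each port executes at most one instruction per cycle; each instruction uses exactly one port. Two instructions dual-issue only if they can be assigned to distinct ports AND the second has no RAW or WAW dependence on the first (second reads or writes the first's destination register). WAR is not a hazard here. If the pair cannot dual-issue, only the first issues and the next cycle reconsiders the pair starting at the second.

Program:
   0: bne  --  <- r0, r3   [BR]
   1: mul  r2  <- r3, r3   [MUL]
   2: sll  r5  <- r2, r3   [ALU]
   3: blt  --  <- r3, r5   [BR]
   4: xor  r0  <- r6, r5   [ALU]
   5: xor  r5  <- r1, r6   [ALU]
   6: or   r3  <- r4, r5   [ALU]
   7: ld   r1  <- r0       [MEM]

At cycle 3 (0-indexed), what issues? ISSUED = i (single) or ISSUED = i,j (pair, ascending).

ISSUED = 3,4

#0 head=0: bne i0 no-port BR/MUL
#1 head=1: mul i1 RAW r2
#2 head=2: sll i2 RAW r5
#3 head=3: blt+xor i3&i4 dual
#4 head=5: xor i5 RAW r5
#5 head=6: or+ld i6&i7 dual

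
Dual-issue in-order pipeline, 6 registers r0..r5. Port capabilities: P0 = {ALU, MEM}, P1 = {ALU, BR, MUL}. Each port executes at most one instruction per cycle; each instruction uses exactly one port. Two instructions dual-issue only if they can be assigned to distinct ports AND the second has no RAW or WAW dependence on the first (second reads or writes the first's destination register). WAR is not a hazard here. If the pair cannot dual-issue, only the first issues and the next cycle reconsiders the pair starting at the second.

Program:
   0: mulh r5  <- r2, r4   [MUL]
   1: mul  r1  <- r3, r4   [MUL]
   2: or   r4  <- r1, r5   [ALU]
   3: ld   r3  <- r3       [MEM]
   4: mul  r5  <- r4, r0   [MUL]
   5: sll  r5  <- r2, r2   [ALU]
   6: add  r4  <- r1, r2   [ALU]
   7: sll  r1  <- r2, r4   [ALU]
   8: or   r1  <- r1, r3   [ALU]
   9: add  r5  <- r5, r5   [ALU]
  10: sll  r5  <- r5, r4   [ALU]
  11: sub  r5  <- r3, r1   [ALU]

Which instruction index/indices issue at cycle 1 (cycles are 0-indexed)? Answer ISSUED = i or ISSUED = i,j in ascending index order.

ISSUED = 1

c0: i0 mulh.MUL  no-port MUL/MUL
c1: i1 mul.MUL  RAW r1
c2: i2/i3 or.ALU/ld.MEM  dual
c3: i4 mul.MUL  WAW r5
c4: i5/i6 sll.ALU/add.ALU  dual
c5: i7 sll.ALU  RAW+WAW r1
c6: i8/i9 or.ALU/add.ALU  dual
c7: i10 sll.ALU  WAW r5
c8: i11 sub.ALU  tail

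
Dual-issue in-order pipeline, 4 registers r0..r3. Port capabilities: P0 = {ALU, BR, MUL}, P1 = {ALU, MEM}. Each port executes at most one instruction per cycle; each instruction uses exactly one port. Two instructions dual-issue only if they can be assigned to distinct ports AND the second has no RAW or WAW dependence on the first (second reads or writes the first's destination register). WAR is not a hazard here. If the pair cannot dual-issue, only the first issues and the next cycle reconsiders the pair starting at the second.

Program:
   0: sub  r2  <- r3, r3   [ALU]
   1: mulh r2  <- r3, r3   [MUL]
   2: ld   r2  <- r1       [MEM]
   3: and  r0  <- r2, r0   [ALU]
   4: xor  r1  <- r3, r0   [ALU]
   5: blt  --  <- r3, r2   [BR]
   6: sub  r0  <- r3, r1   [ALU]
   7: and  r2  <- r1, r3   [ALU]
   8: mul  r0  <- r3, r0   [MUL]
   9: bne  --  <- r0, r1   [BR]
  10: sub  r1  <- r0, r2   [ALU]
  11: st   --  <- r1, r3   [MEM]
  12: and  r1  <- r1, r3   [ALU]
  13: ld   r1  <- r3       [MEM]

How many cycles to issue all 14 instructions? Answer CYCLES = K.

0. sub.ALU @i0  | WAW r2
1. mulh.MUL @i1  | WAW r2
2. ld.MEM @i2  | RAW r2
3. and.ALU @i3  | RAW r0
4. xor.ALU blt.BR @i4&i5  | dual
5. sub.ALU and.ALU @i6&i7  | dual
6. mul.MUL @i8  | no-port MUL/BR
7. bne.BR sub.ALU @i9&i10  | dual
8. st.MEM and.ALU @i11&i12  | dual
9. ld.MEM @i13  | tail

CYCLES = 10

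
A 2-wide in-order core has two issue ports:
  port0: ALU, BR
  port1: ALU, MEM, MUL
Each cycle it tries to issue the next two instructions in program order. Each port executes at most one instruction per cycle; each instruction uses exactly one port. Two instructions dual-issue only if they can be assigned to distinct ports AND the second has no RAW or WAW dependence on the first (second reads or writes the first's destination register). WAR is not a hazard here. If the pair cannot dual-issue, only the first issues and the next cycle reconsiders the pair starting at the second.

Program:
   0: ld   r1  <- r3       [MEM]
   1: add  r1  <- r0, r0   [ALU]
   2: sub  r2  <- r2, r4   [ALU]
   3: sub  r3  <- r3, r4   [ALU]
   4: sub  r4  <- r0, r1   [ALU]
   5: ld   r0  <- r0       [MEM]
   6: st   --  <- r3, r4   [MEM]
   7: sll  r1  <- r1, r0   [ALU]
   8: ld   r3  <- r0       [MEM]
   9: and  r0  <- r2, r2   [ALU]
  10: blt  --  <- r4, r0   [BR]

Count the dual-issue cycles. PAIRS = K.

t=0 i0:ld.MEM ; WAW r1
t=1 i1/i2:add.ALU+sub.ALU ; 2-wide
t=2 i3/i4:sub.ALU+sub.ALU ; 2-wide
t=3 i5:ld.MEM ; no-port MEM/MEM
t=4 i6/i7:st.MEM+sll.ALU ; 2-wide
t=5 i8/i9:ld.MEM+and.ALU ; 2-wide
t=6 i10:blt.BR ; tail

PAIRS = 4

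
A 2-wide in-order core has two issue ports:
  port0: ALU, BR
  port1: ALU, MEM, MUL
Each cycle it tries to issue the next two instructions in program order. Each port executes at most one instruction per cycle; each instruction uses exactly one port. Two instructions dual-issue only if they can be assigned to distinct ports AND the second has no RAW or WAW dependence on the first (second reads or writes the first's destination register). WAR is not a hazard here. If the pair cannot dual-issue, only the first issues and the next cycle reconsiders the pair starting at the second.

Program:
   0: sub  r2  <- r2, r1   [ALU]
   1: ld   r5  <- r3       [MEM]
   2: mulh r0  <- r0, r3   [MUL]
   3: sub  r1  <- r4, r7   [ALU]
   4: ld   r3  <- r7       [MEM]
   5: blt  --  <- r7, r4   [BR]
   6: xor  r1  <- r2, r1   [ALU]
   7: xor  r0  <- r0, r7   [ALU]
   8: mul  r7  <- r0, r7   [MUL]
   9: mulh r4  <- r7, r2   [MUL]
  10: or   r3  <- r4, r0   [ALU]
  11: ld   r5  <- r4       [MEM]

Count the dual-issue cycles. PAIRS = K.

PAIRS = 5

#0 head=0: sub/ld i0/i1 2-wide
#1 head=2: mulh/sub i2/i3 2-wide
#2 head=4: ld/blt i4/i5 2-wide
#3 head=6: xor/xor i6/i7 2-wide
#4 head=8: mul i8 no-port MUL/MUL
#5 head=9: mulh i9 RAW r4
#6 head=10: or/ld i10/i11 2-wide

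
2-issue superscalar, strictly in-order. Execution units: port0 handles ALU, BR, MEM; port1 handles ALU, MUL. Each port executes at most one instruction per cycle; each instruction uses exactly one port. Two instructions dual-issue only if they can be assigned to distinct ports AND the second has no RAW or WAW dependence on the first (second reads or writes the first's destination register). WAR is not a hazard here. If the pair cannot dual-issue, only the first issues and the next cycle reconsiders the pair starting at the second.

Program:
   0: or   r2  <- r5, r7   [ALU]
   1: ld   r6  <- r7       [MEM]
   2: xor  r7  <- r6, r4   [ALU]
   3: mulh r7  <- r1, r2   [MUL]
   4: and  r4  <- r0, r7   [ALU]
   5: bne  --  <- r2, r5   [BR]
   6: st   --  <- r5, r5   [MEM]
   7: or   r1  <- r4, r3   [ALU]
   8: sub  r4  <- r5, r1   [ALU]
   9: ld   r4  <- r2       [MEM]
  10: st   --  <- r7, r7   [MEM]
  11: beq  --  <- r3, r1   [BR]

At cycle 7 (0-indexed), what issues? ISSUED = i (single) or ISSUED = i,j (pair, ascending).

0. or/ld @i0&i1  | 2-wide
1. xor @i2  | WAW r7
2. mulh @i3  | RAW r7
3. and/bne @i4&i5  | 2-wide
4. st/or @i6&i7  | 2-wide
5. sub @i8  | WAW r4
6. ld @i9  | no-port MEM/MEM
7. st @i10  | no-port MEM/BR
8. beq @i11  | tail

ISSUED = 10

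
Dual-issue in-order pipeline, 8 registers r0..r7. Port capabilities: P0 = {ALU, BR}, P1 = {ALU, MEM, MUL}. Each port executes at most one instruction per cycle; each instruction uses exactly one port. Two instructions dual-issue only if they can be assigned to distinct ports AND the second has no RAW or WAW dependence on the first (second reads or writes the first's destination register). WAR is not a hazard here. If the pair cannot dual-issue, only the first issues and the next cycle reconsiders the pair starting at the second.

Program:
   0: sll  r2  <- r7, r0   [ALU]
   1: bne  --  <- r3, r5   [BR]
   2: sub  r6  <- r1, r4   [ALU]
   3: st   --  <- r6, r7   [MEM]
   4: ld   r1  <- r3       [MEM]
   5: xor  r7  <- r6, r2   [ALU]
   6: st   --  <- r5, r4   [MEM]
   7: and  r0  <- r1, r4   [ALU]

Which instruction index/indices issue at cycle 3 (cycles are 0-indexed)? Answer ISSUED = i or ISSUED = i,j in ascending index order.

c0: i0+i1 sll bne  pair
c1: i2 sub  RAW r6
c2: i3 st  no-port MEM/MEM
c3: i4+i5 ld xor  pair
c4: i6+i7 st and  pair

ISSUED = 4,5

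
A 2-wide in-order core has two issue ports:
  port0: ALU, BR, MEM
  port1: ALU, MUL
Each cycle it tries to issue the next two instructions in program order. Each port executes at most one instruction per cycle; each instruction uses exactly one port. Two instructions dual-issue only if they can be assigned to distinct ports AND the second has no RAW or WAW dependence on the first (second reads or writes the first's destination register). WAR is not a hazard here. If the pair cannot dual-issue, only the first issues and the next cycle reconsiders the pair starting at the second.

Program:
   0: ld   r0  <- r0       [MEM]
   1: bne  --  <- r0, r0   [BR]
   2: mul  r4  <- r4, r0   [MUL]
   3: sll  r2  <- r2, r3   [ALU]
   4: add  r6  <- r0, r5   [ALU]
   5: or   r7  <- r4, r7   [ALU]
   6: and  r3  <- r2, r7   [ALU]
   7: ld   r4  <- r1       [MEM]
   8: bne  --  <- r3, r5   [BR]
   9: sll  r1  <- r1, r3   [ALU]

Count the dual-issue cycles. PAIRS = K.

0. ld @i0  | no-port MEM/BR
1. bne+mul @i1/i2  | pair
2. sll+add @i3/i4  | pair
3. or @i5  | RAW r7
4. and+ld @i6/i7  | pair
5. bne+sll @i8/i9  | pair

PAIRS = 4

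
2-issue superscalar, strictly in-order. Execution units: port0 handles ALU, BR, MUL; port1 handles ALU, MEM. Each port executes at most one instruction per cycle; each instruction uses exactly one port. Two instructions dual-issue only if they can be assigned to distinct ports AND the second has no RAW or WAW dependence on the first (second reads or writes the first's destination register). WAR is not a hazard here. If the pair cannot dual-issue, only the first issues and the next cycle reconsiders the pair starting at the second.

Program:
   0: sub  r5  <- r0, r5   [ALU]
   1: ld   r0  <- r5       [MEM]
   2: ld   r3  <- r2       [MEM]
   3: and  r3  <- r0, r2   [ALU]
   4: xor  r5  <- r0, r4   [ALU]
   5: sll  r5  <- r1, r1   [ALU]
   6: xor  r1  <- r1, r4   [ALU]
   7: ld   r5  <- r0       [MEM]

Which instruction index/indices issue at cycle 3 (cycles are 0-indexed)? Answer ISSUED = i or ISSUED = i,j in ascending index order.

ISSUED = 3,4

0. sub @i0  | RAW r5
1. ld @i1  | no-port MEM/MEM
2. ld @i2  | WAW r3
3. and/xor @i3&i4  | 2-wide
4. sll/xor @i5&i6  | 2-wide
5. ld @i7  | tail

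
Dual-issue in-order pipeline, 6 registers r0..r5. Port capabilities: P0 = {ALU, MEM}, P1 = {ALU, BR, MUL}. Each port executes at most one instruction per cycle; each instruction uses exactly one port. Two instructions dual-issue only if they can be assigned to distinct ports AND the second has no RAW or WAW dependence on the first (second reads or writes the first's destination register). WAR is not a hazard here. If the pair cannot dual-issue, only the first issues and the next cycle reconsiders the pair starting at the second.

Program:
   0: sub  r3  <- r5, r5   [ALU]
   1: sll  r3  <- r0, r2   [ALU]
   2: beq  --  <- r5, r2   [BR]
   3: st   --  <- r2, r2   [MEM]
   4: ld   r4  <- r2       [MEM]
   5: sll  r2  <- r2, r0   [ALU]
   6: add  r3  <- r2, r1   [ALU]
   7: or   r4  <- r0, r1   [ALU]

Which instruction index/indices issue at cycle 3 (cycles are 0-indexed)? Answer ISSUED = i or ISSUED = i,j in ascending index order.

#0 head=0: sub i0 WAW r3
#1 head=1: sll beq i1,i2 dual
#2 head=3: st i3 no-port MEM/MEM
#3 head=4: ld sll i4,i5 dual
#4 head=6: add or i6,i7 dual

ISSUED = 4,5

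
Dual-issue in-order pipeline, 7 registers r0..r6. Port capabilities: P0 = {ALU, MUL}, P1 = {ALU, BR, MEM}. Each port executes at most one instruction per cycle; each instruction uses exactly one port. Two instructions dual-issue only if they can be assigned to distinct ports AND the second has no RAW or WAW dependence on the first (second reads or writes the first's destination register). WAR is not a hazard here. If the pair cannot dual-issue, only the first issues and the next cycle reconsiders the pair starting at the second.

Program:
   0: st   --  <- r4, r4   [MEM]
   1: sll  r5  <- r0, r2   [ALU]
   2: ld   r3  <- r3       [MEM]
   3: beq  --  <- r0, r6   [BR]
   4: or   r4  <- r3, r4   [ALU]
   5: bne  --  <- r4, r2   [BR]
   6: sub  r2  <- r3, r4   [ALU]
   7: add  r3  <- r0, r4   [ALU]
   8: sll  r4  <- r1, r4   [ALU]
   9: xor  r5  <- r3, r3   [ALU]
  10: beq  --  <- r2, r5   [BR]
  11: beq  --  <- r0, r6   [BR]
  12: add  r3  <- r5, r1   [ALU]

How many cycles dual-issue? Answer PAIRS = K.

PAIRS = 5

  cy0 -> i0+i1 (st.MEM+sll.ALU) 2-wide
  cy1 -> i2 (ld.MEM) no-port MEM/BR
  cy2 -> i3+i4 (beq.BR+or.ALU) 2-wide
  cy3 -> i5+i6 (bne.BR+sub.ALU) 2-wide
  cy4 -> i7+i8 (add.ALU+sll.ALU) 2-wide
  cy5 -> i9 (xor.ALU) RAW r5
  cy6 -> i10 (beq.BR) no-port BR/BR
  cy7 -> i11+i12 (beq.BR+add.ALU) 2-wide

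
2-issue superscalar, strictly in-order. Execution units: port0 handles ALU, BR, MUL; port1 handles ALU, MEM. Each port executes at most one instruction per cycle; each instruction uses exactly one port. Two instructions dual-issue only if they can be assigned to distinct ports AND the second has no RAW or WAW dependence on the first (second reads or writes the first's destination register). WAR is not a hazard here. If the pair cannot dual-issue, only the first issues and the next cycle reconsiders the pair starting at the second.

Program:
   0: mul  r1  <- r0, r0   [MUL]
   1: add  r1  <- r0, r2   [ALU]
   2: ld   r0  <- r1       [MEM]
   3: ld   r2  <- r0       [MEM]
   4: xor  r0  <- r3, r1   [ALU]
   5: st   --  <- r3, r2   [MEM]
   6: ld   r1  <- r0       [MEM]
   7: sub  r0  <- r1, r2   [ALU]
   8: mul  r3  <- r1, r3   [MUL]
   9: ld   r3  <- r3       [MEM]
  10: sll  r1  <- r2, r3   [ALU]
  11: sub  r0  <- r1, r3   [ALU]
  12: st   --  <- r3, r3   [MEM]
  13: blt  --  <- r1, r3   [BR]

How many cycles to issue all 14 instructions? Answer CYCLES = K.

CYCLES = 11

[0] i0  mul.MUL  -- WAW r1
[1] i1  add.ALU  -- RAW r1
[2] i2  ld.MEM  -- no-port MEM/MEM
[3] i3&i4  ld.MEM;xor.ALU  -- 2-wide
[4] i5  st.MEM  -- no-port MEM/MEM
[5] i6  ld.MEM  -- RAW r1
[6] i7&i8  sub.ALU;mul.MUL  -- 2-wide
[7] i9  ld.MEM  -- RAW r3
[8] i10  sll.ALU  -- RAW r1
[9] i11&i12  sub.ALU;st.MEM  -- 2-wide
[10] i13  blt.BR  -- tail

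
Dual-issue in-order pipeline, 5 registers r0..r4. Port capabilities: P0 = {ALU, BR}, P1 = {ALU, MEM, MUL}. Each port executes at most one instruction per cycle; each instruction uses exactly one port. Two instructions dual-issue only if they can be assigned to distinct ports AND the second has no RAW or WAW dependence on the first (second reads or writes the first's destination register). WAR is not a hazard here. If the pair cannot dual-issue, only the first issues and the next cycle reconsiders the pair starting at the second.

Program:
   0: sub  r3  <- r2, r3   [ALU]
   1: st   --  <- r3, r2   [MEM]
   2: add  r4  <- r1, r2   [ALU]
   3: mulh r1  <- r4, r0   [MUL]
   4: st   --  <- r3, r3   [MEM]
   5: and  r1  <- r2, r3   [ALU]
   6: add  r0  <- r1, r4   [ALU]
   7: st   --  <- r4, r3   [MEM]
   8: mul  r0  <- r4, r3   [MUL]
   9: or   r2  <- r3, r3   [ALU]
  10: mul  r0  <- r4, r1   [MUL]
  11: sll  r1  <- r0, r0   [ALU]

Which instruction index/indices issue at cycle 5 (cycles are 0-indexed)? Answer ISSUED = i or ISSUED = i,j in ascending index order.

t=0 i0:sub.ALU ; RAW r3
t=1 i1&i2:st.MEM+add.ALU ; dual
t=2 i3:mulh.MUL ; no-port MUL/MEM
t=3 i4&i5:st.MEM+and.ALU ; dual
t=4 i6&i7:add.ALU+st.MEM ; dual
t=5 i8&i9:mul.MUL+or.ALU ; dual
t=6 i10:mul.MUL ; RAW r0
t=7 i11:sll.ALU ; tail

ISSUED = 8,9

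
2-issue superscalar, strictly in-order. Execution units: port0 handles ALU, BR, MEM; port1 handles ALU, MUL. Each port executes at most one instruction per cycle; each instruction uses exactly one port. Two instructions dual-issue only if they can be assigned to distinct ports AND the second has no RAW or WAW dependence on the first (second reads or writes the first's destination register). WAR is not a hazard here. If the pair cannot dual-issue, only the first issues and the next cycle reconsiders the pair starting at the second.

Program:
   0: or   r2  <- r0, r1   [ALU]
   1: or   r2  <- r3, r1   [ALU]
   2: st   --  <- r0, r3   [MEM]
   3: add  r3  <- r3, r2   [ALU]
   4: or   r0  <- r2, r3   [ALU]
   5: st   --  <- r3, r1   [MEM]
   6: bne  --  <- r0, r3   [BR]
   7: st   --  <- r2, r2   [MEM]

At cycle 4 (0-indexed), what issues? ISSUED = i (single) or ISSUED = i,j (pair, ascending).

c0: i0 or  WAW r2
c1: i1/i2 or;st  2-wide
c2: i3 add  RAW r3
c3: i4/i5 or;st  2-wide
c4: i6 bne  no-port BR/MEM
c5: i7 st  tail

ISSUED = 6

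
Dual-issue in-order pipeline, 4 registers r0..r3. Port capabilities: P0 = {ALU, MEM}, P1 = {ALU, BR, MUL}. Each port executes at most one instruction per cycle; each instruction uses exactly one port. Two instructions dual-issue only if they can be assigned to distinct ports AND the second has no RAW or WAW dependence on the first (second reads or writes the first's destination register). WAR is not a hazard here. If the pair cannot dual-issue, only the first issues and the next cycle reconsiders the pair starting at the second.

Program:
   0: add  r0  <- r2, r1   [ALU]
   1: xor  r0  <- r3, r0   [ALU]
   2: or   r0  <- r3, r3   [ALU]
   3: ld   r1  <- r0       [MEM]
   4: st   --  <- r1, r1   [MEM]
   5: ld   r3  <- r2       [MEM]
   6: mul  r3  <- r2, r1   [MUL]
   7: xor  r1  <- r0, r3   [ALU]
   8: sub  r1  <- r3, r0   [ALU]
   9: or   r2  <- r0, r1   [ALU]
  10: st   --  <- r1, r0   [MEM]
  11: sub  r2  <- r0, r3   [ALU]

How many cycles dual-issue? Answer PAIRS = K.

[0] i0  add.ALU  -- RAW+WAW r0
[1] i1  xor.ALU  -- WAW r0
[2] i2  or.ALU  -- RAW r0
[3] i3  ld.MEM  -- no-port MEM/MEM
[4] i4  st.MEM  -- no-port MEM/MEM
[5] i5  ld.MEM  -- WAW r3
[6] i6  mul.MUL  -- RAW r3
[7] i7  xor.ALU  -- WAW r1
[8] i8  sub.ALU  -- RAW r1
[9] i9/i10  or.ALU;st.MEM  -- 2-wide
[10] i11  sub.ALU  -- tail

PAIRS = 1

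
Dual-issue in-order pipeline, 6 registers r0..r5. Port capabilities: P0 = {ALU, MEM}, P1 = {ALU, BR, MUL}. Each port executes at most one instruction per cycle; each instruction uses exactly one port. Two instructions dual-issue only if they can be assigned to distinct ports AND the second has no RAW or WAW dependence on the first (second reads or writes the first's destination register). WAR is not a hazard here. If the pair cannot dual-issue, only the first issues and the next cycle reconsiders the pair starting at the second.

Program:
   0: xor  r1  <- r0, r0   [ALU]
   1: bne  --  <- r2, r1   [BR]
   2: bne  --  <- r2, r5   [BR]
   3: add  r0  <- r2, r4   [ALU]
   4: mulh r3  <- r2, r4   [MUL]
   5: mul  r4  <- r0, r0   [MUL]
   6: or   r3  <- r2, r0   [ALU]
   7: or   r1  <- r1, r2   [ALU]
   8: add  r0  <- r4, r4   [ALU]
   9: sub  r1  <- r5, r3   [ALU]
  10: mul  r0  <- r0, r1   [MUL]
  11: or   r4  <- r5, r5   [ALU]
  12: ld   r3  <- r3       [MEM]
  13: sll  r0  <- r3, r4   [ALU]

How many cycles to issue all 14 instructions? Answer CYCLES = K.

CYCLES = 10

  cy0 -> i0 (xor.ALU) RAW r1
  cy1 -> i1 (bne.BR) no-port BR/BR
  cy2 -> i2&i3 (bne.BR+add.ALU) 2-wide
  cy3 -> i4 (mulh.MUL) no-port MUL/MUL
  cy4 -> i5&i6 (mul.MUL+or.ALU) 2-wide
  cy5 -> i7&i8 (or.ALU+add.ALU) 2-wide
  cy6 -> i9 (sub.ALU) RAW r1
  cy7 -> i10&i11 (mul.MUL+or.ALU) 2-wide
  cy8 -> i12 (ld.MEM) RAW r3
  cy9 -> i13 (sll.ALU) tail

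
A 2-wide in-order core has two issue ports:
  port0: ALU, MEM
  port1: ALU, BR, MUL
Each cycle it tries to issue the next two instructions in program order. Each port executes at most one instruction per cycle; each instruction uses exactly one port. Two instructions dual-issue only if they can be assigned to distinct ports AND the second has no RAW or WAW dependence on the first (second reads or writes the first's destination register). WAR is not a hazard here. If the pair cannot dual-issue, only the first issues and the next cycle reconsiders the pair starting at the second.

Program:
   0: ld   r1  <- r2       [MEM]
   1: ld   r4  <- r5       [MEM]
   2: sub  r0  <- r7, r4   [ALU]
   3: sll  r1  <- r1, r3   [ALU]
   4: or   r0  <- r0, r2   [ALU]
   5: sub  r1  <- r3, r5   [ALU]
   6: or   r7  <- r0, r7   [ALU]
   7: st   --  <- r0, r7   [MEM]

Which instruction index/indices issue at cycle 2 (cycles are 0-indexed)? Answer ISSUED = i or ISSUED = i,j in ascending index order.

ISSUED = 2,3

t=0 i0:ld.MEM ; no-port MEM/MEM
t=1 i1:ld.MEM ; RAW r4
t=2 i2,i3:sub.ALU/sll.ALU ; pair
t=3 i4,i5:or.ALU/sub.ALU ; pair
t=4 i6:or.ALU ; RAW r7
t=5 i7:st.MEM ; tail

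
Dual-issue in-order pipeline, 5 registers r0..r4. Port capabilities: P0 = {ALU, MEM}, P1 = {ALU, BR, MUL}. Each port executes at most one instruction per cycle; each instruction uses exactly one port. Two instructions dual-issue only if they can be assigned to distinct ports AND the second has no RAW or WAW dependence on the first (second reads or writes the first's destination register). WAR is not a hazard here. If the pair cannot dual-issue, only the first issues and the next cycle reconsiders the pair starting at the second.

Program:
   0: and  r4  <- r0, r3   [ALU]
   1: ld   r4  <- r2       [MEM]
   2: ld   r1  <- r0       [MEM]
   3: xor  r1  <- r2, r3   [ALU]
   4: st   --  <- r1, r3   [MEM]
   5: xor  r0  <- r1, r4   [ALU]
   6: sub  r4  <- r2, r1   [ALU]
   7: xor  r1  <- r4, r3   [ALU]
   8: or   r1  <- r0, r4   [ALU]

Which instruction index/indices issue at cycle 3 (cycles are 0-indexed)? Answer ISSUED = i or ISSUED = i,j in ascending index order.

ISSUED = 3

c0: i0 and.ALU  WAW r4
c1: i1 ld.MEM  no-port MEM/MEM
c2: i2 ld.MEM  WAW r1
c3: i3 xor.ALU  RAW r1
c4: i4/i5 st.MEM;xor.ALU  2-wide
c5: i6 sub.ALU  RAW r4
c6: i7 xor.ALU  WAW r1
c7: i8 or.ALU  tail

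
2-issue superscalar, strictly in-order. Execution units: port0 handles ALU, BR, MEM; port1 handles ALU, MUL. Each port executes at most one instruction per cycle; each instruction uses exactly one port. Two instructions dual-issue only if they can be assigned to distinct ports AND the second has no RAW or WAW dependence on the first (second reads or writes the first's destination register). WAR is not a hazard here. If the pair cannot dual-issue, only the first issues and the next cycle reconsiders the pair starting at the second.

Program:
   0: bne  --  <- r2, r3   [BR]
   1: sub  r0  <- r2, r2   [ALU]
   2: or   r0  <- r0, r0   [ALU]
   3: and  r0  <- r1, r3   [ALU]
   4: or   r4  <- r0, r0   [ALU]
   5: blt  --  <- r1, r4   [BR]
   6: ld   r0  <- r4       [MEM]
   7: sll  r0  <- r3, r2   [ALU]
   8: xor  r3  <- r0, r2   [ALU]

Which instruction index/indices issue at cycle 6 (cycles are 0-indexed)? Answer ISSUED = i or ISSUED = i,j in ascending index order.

ISSUED = 7

#0 head=0: bne.BR+sub.ALU i0,i1 2-wide
#1 head=2: or.ALU i2 WAW r0
#2 head=3: and.ALU i3 RAW r0
#3 head=4: or.ALU i4 RAW r4
#4 head=5: blt.BR i5 no-port BR/MEM
#5 head=6: ld.MEM i6 WAW r0
#6 head=7: sll.ALU i7 RAW r0
#7 head=8: xor.ALU i8 tail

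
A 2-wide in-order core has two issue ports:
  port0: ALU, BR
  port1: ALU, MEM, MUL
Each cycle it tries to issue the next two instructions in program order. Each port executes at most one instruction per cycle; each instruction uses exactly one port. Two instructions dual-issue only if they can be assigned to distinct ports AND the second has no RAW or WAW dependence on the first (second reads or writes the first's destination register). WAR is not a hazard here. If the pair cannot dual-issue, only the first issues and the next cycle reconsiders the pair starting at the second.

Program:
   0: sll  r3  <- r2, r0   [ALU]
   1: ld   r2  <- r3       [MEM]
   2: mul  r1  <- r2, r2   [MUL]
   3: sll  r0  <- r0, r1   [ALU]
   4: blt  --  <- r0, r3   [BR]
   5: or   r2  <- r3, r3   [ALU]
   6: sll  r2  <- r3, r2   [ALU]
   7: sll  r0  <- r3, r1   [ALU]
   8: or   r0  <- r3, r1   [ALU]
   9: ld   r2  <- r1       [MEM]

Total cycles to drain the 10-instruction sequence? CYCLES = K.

CYCLES = 7

c0: i0 sll.ALU  RAW r3
c1: i1 ld.MEM  no-port MEM/MUL
c2: i2 mul.MUL  RAW r1
c3: i3 sll.ALU  RAW r0
c4: i4&i5 blt.BR/or.ALU  pair
c5: i6&i7 sll.ALU/sll.ALU  pair
c6: i8&i9 or.ALU/ld.MEM  pair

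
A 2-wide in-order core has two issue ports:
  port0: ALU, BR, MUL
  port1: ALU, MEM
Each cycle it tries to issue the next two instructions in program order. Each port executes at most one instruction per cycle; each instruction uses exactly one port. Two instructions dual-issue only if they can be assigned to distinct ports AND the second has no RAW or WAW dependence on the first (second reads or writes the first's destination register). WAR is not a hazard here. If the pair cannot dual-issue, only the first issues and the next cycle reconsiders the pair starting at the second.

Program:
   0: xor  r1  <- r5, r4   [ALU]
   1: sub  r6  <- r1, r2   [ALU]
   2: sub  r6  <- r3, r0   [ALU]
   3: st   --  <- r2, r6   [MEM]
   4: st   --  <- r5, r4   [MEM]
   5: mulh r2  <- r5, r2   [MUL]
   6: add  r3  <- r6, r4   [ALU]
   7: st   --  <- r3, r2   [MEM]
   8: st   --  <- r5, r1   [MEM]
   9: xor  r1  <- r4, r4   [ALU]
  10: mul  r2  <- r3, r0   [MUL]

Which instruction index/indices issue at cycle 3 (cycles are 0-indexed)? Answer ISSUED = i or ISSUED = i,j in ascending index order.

ISSUED = 3

  cy0 -> i0 (xor.ALU) RAW r1
  cy1 -> i1 (sub.ALU) WAW r6
  cy2 -> i2 (sub.ALU) RAW r6
  cy3 -> i3 (st.MEM) no-port MEM/MEM
  cy4 -> i4+i5 (st.MEM+mulh.MUL) pair
  cy5 -> i6 (add.ALU) RAW r3
  cy6 -> i7 (st.MEM) no-port MEM/MEM
  cy7 -> i8+i9 (st.MEM+xor.ALU) pair
  cy8 -> i10 (mul.MUL) tail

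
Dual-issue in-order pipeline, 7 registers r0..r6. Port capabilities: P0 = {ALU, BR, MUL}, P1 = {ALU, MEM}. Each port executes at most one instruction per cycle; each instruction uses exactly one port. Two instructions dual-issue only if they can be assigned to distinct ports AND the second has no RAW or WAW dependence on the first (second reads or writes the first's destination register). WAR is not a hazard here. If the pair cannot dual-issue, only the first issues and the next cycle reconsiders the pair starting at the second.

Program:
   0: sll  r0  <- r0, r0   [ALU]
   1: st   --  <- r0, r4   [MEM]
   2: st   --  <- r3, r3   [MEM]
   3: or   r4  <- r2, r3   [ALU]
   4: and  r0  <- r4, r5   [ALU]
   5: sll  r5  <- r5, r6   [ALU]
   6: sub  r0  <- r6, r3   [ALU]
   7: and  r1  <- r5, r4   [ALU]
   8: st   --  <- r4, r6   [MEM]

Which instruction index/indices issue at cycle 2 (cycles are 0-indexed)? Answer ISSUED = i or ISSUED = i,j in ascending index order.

[0] i0  sll  -- RAW r0
[1] i1  st  -- no-port MEM/MEM
[2] i2+i3  st/or  -- dual
[3] i4+i5  and/sll  -- dual
[4] i6+i7  sub/and  -- dual
[5] i8  st  -- tail

ISSUED = 2,3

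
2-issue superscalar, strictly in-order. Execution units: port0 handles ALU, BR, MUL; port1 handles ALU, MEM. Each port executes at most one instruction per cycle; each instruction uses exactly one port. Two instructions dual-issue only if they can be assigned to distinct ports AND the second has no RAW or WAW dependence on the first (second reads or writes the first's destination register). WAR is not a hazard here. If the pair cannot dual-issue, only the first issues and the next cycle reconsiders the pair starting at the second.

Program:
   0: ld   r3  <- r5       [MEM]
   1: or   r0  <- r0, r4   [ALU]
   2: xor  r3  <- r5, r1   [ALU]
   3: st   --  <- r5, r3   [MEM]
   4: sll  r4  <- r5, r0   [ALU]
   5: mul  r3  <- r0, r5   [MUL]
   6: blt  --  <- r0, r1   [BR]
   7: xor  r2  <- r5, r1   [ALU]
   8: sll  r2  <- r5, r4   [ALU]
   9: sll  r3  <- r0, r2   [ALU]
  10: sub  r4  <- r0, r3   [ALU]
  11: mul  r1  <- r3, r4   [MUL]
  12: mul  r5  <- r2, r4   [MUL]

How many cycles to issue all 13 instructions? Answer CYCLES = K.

c0: i0&i1 ld.MEM+or.ALU  2-wide
c1: i2 xor.ALU  RAW r3
c2: i3&i4 st.MEM+sll.ALU  2-wide
c3: i5 mul.MUL  no-port MUL/BR
c4: i6&i7 blt.BR+xor.ALU  2-wide
c5: i8 sll.ALU  RAW r2
c6: i9 sll.ALU  RAW r3
c7: i10 sub.ALU  RAW r4
c8: i11 mul.MUL  no-port MUL/MUL
c9: i12 mul.MUL  tail

CYCLES = 10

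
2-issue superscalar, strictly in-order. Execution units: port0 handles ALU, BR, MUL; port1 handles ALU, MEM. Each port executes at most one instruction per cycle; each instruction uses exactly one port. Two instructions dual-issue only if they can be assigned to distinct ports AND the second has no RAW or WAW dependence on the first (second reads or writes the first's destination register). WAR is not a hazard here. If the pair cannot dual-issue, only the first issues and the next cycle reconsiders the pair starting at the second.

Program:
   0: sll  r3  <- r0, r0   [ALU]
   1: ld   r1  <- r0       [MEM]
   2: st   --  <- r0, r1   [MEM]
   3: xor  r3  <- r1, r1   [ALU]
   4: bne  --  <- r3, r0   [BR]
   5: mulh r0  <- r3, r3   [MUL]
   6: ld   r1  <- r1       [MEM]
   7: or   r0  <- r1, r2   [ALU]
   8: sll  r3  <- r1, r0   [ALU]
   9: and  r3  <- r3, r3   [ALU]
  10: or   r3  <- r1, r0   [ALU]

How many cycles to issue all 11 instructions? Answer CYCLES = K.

CYCLES = 8

#0 head=0: sll/ld i0,i1 dual
#1 head=2: st/xor i2,i3 dual
#2 head=4: bne i4 no-port BR/MUL
#3 head=5: mulh/ld i5,i6 dual
#4 head=7: or i7 RAW r0
#5 head=8: sll i8 RAW+WAW r3
#6 head=9: and i9 WAW r3
#7 head=10: or i10 tail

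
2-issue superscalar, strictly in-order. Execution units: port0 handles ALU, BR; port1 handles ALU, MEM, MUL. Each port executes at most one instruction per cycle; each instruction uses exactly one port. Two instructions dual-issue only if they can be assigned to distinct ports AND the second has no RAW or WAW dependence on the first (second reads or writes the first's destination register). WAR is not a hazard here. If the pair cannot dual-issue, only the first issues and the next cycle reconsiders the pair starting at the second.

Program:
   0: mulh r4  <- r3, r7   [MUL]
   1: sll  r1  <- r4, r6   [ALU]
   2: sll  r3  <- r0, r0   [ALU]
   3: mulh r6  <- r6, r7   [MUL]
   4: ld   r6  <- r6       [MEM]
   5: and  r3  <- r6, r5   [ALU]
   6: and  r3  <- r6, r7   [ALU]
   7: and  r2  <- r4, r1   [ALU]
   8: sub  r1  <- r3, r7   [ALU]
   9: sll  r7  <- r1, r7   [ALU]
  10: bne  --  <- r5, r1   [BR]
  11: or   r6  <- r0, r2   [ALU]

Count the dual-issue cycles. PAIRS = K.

t=0 i0:mulh.MUL ; RAW r4
t=1 i1+i2:sll.ALU+sll.ALU ; pair
t=2 i3:mulh.MUL ; no-port MUL/MEM
t=3 i4:ld.MEM ; RAW r6
t=4 i5:and.ALU ; WAW r3
t=5 i6+i7:and.ALU+and.ALU ; pair
t=6 i8:sub.ALU ; RAW r1
t=7 i9+i10:sll.ALU+bne.BR ; pair
t=8 i11:or.ALU ; tail

PAIRS = 3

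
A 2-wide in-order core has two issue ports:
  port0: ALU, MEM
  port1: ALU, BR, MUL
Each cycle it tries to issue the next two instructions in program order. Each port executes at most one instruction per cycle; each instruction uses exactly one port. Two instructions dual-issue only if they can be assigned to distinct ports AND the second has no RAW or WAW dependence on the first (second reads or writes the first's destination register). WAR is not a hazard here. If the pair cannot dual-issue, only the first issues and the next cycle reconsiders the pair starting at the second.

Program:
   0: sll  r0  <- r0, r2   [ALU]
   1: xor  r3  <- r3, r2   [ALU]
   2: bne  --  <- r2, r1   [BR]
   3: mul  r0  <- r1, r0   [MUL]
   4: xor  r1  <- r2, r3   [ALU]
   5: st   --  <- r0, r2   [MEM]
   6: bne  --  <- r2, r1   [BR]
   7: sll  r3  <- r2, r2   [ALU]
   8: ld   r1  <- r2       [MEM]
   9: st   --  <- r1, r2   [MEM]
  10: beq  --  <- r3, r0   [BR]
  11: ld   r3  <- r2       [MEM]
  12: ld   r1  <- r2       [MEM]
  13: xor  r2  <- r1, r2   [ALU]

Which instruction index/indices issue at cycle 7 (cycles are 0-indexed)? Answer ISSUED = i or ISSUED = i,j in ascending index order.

#0 head=0: sll.ALU xor.ALU i0,i1 2-wide
#1 head=2: bne.BR i2 no-port BR/MUL
#2 head=3: mul.MUL xor.ALU i3,i4 2-wide
#3 head=5: st.MEM bne.BR i5,i6 2-wide
#4 head=7: sll.ALU ld.MEM i7,i8 2-wide
#5 head=9: st.MEM beq.BR i9,i10 2-wide
#6 head=11: ld.MEM i11 no-port MEM/MEM
#7 head=12: ld.MEM i12 RAW r1
#8 head=13: xor.ALU i13 tail

ISSUED = 12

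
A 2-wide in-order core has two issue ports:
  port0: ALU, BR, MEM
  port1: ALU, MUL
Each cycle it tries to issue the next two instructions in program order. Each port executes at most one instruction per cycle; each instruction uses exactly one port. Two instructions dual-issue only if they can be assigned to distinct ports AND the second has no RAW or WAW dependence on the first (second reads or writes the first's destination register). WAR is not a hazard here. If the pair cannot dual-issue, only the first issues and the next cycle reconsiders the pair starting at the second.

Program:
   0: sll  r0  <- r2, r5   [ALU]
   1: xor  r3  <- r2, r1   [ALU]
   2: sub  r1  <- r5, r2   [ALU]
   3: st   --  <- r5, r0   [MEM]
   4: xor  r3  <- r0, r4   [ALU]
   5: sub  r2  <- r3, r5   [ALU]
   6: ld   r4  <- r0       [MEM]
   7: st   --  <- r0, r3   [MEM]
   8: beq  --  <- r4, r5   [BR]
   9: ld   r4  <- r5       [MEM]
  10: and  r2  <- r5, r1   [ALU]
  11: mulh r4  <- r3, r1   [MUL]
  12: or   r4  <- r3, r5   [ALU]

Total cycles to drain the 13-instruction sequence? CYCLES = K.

c0: i0,i1 sll/xor  pair
c1: i2,i3 sub/st  pair
c2: i4 xor  RAW r3
c3: i5,i6 sub/ld  pair
c4: i7 st  no-port MEM/BR
c5: i8 beq  no-port BR/MEM
c6: i9,i10 ld/and  pair
c7: i11 mulh  WAW r4
c8: i12 or  tail

CYCLES = 9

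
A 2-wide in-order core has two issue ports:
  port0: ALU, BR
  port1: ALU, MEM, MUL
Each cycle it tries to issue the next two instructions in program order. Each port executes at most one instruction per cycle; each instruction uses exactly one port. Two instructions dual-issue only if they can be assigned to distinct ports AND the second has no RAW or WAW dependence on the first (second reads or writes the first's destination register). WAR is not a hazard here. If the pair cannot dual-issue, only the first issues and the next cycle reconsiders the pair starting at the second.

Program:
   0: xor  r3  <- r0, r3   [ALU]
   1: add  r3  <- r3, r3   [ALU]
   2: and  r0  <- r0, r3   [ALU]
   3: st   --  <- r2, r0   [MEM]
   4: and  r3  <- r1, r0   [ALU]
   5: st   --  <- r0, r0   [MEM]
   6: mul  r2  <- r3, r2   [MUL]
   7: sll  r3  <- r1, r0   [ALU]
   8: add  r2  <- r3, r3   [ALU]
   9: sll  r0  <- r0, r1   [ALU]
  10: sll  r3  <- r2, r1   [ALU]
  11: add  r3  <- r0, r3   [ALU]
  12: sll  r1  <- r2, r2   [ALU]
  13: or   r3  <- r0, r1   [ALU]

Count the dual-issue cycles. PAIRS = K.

c0: i0 xor  RAW+WAW r3
c1: i1 add  RAW r3
c2: i2 and  RAW r0
c3: i3&i4 st+and  dual
c4: i5 st  no-port MEM/MUL
c5: i6&i7 mul+sll  dual
c6: i8&i9 add+sll  dual
c7: i10 sll  RAW+WAW r3
c8: i11&i12 add+sll  dual
c9: i13 or  tail

PAIRS = 4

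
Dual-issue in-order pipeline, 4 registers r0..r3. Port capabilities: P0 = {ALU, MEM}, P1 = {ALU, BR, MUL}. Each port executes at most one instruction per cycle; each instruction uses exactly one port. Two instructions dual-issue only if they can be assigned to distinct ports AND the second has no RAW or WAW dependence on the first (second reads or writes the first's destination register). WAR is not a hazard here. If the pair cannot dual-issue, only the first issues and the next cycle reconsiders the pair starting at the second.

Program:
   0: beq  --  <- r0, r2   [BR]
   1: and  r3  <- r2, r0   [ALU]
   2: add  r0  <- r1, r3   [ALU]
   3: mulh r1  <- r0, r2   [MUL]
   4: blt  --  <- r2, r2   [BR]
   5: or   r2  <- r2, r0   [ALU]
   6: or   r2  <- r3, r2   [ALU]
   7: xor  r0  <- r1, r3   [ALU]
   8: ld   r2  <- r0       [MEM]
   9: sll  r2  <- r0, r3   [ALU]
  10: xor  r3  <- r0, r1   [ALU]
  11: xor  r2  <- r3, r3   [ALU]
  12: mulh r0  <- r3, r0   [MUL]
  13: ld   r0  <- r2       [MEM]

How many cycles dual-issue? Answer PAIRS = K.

PAIRS = 5

  cy0 -> i0&i1 (beq.BR;and.ALU) pair
  cy1 -> i2 (add.ALU) RAW r0
  cy2 -> i3 (mulh.MUL) no-port MUL/BR
  cy3 -> i4&i5 (blt.BR;or.ALU) pair
  cy4 -> i6&i7 (or.ALU;xor.ALU) pair
  cy5 -> i8 (ld.MEM) WAW r2
  cy6 -> i9&i10 (sll.ALU;xor.ALU) pair
  cy7 -> i11&i12 (xor.ALU;mulh.MUL) pair
  cy8 -> i13 (ld.MEM) tail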